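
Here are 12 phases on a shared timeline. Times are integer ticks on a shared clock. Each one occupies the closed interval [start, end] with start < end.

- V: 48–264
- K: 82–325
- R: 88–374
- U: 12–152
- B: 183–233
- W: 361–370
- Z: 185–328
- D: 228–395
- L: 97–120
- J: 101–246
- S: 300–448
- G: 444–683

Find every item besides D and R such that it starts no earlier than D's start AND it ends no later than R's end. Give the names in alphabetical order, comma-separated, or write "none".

W

Conditions: its start is no earlier than D's start (X.start >= 228) AND its end is no later than R's end (X.end <= 374).
B: start 183 >= 228? ✗; end 233 <= 374? ✓ → no.
G: start 444 >= 228? ✓; end 683 <= 374? ✗ → no.
J: start 101 >= 228? ✗; end 246 <= 374? ✓ → no.
K: start 82 >= 228? ✗; end 325 <= 374? ✓ → no.
L: start 97 >= 228? ✗; end 120 <= 374? ✓ → no.
S: start 300 >= 228? ✓; end 448 <= 374? ✗ → no.
U: start 12 >= 228? ✗; end 152 <= 374? ✓ → no.
V: start 48 >= 228? ✗; end 264 <= 374? ✓ → no.
W: start 361 >= 228? ✓; end 370 <= 374? ✓ → yes.
Z: start 185 >= 228? ✗; end 328 <= 374? ✓ → no.
Result: W.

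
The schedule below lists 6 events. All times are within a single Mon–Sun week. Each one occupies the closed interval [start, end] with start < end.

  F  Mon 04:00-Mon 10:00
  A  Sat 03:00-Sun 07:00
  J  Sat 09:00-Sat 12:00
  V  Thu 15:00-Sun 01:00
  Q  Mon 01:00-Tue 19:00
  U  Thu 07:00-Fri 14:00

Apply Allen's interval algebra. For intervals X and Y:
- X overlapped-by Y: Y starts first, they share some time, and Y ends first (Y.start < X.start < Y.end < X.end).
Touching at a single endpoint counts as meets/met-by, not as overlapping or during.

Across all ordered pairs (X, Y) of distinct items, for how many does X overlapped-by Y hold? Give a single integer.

2

Checking all 30 ordered pairs for relation 'overlapped-by'; matching pairs in alphabetical order:
(A, V): A overlapped-by V ✓
(V, U): V overlapped-by U ✓
Count: 2.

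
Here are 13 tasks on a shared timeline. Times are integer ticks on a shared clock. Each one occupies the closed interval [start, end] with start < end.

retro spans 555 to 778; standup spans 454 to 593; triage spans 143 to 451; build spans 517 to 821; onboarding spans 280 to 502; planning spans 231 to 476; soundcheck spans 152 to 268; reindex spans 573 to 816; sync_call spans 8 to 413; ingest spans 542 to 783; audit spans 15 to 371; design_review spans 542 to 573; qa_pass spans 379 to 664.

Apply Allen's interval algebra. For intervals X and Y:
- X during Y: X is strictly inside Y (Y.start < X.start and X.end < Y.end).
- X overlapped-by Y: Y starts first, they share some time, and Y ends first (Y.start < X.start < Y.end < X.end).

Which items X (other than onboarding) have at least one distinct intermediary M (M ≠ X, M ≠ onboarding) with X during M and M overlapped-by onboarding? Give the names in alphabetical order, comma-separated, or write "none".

Target onboarding = [280, 502].
Intermediaries M with M overlapped-by onboarding: qa_pass, standup.
Via qa_pass — items with X during qa_pass: design_review, standup.
Via standup — items with X during standup: design_review.
Union: design_review, standup.

design_review, standup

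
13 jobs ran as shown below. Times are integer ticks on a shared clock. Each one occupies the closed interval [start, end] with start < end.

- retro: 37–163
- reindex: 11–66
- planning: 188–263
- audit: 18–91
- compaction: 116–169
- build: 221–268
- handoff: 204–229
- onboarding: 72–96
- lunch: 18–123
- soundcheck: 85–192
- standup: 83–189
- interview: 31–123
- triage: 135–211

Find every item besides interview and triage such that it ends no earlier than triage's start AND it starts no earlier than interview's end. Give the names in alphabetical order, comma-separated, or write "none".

build, handoff, planning

Conditions: its end is no earlier than triage's start (X.end >= 135) AND its start is no earlier than interview's end (X.start >= 123).
audit: end 91 >= 135? ✗; start 18 >= 123? ✗ → no.
build: end 268 >= 135? ✓; start 221 >= 123? ✓ → yes.
compaction: end 169 >= 135? ✓; start 116 >= 123? ✗ → no.
handoff: end 229 >= 135? ✓; start 204 >= 123? ✓ → yes.
lunch: end 123 >= 135? ✗; start 18 >= 123? ✗ → no.
onboarding: end 96 >= 135? ✗; start 72 >= 123? ✗ → no.
planning: end 263 >= 135? ✓; start 188 >= 123? ✓ → yes.
reindex: end 66 >= 135? ✗; start 11 >= 123? ✗ → no.
retro: end 163 >= 135? ✓; start 37 >= 123? ✗ → no.
soundcheck: end 192 >= 135? ✓; start 85 >= 123? ✗ → no.
standup: end 189 >= 135? ✓; start 83 >= 123? ✗ → no.
Result: build, handoff, planning.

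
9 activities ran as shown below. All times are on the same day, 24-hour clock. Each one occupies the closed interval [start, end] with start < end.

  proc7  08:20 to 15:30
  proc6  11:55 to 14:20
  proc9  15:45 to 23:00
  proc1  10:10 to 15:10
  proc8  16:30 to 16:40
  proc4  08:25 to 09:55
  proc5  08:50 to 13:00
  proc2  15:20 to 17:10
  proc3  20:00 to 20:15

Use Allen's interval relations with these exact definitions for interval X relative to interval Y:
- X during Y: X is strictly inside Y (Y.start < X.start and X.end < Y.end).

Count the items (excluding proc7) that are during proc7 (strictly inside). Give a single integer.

4

Target proc7 = [08:20, 15:30].
proc1 [10:10, 15:10] → during → counts.
proc2 [15:20, 17:10] → overlapped-by → no.
proc3 [20:00, 20:15] → after → no.
proc4 [08:25, 09:55] → during → counts.
proc5 [08:50, 13:00] → during → counts.
proc6 [11:55, 14:20] → during → counts.
proc8 [16:30, 16:40] → after → no.
proc9 [15:45, 23:00] → after → no.
Total: 4.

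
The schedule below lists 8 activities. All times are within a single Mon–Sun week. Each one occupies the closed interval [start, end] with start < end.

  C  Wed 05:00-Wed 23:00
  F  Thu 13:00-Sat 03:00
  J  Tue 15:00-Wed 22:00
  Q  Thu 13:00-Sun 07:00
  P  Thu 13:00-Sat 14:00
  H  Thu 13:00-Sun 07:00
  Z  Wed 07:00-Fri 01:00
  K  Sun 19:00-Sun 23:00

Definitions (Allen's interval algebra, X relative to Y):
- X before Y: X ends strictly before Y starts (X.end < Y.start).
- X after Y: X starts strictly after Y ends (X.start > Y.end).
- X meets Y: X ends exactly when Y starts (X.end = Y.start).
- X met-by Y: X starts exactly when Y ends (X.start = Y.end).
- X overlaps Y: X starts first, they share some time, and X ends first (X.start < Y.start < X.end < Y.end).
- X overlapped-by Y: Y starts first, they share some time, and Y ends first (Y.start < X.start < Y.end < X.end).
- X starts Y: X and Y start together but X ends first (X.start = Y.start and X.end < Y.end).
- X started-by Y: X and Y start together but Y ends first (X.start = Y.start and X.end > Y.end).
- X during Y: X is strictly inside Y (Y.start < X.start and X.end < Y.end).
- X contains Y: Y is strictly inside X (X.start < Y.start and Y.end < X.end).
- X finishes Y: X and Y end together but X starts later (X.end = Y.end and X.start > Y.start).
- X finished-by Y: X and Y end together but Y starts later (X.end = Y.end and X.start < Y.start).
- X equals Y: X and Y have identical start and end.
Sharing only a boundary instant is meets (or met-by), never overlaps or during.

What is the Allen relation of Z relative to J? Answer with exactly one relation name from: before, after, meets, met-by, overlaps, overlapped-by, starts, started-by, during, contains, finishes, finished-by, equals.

Z = [Wed 07:00, Fri 01:00]; J = [Tue 15:00, Wed 22:00].
Compare endpoints: Z.start > J.start, Z.start < J.end, Z.end > J.start, Z.end > J.end.
That pattern is 'overlapped-by'.

overlapped-by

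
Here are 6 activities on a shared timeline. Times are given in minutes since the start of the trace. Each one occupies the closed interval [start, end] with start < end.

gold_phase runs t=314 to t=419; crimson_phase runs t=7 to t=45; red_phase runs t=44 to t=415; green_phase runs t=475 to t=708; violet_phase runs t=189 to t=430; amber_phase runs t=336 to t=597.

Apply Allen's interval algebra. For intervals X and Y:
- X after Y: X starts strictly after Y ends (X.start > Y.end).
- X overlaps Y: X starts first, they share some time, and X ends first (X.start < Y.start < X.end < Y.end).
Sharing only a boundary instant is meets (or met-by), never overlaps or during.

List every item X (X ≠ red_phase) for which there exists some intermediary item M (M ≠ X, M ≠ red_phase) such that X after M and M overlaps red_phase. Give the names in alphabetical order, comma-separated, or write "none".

Target red_phase = [t=44, t=415].
Intermediaries M with M overlaps red_phase: crimson_phase.
Via crimson_phase — items with X after crimson_phase: amber_phase, gold_phase, green_phase, violet_phase.
Union: amber_phase, gold_phase, green_phase, violet_phase.

amber_phase, gold_phase, green_phase, violet_phase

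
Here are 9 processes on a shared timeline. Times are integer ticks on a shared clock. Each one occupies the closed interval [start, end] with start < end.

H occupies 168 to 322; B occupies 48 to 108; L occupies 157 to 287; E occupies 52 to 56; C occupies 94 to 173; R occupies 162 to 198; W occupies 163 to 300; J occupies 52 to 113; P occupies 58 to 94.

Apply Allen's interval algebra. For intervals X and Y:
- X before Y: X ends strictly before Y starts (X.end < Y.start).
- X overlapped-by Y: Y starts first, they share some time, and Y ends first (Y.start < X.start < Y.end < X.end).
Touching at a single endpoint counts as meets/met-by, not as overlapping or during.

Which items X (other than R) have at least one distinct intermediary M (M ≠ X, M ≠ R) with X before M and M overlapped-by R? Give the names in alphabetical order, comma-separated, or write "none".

Target R = [162, 198].
Intermediaries M with M overlapped-by R: H, W.
Via H — items with X before H: B, E, J, P.
Via W — items with X before W: B, E, J, P.
Union: B, E, J, P.

B, E, J, P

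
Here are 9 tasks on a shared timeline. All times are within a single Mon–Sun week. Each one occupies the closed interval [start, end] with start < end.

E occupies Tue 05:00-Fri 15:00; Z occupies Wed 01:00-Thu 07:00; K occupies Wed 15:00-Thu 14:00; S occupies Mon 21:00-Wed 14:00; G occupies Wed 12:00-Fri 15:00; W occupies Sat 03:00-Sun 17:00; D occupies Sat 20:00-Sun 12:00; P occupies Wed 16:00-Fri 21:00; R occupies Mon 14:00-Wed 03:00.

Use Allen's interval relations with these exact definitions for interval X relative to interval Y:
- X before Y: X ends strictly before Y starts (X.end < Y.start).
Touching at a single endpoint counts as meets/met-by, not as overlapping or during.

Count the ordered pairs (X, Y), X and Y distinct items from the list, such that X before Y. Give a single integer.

Checking all 72 ordered pairs for relation 'before'; matching pairs in alphabetical order:
(E, D): E before D ✓
(E, W): E before W ✓
(G, D): G before D ✓
(G, W): G before W ✓
(K, D): K before D ✓
(K, W): K before W ✓
(P, D): P before D ✓
(P, W): P before W ✓
(R, D): R before D ✓
(R, G): R before G ✓
(R, K): R before K ✓
(R, P): R before P ✓
(R, W): R before W ✓
(S, D): S before D ✓
(S, K): S before K ✓
(S, P): S before P ✓
(S, W): S before W ✓
(Z, D): Z before D ✓
(Z, W): Z before W ✓
Count: 19.

19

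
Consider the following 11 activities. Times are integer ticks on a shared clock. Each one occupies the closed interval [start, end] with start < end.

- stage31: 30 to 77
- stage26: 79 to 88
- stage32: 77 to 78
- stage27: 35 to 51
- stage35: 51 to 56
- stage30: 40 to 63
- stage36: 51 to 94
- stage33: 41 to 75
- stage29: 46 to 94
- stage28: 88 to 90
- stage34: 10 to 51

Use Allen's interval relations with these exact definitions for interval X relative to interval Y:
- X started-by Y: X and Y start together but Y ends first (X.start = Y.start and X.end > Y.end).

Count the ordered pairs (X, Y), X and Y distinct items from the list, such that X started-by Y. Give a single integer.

1

Checking all 110 ordered pairs for relation 'started-by'; matching pairs in alphabetical order:
(stage36, stage35): stage36 started-by stage35 ✓
Count: 1.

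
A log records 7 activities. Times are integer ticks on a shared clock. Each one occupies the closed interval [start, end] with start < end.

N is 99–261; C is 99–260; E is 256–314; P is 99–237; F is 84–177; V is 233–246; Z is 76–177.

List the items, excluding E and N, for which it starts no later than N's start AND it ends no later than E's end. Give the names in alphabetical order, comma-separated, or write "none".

C, F, P, Z

Conditions: its start is no later than N's start (X.start <= 99) AND its end is no later than E's end (X.end <= 314).
C: start 99 <= 99? ✓; end 260 <= 314? ✓ → yes.
F: start 84 <= 99? ✓; end 177 <= 314? ✓ → yes.
P: start 99 <= 99? ✓; end 237 <= 314? ✓ → yes.
V: start 233 <= 99? ✗; end 246 <= 314? ✓ → no.
Z: start 76 <= 99? ✓; end 177 <= 314? ✓ → yes.
Result: C, F, P, Z.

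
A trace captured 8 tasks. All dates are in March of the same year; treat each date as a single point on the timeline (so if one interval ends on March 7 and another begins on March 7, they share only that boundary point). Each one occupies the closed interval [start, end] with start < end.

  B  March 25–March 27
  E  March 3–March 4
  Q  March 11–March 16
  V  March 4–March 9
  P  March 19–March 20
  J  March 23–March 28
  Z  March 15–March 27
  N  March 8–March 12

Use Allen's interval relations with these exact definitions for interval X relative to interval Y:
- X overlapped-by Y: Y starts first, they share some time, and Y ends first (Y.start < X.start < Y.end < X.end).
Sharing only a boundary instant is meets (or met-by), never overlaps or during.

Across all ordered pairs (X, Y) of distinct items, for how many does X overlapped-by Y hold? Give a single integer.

4

Checking all 56 ordered pairs for relation 'overlapped-by'; matching pairs in alphabetical order:
(J, Z): J overlapped-by Z ✓
(N, V): N overlapped-by V ✓
(Q, N): Q overlapped-by N ✓
(Z, Q): Z overlapped-by Q ✓
Count: 4.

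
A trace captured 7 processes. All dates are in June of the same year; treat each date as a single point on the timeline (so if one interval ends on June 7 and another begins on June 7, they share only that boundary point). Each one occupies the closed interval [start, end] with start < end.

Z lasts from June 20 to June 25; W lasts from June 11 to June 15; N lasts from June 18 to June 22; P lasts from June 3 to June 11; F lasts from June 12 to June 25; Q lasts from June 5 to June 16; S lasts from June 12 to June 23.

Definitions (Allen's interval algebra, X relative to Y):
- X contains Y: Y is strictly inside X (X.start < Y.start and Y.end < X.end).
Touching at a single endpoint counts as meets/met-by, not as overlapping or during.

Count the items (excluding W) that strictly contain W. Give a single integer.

1

Target W = [June 11, June 15].
F [June 12, June 25] → overlapped-by → no.
N [June 18, June 22] → after → no.
P [June 3, June 11] → meets → no.
Q [June 5, June 16] → contains → counts.
S [June 12, June 23] → overlapped-by → no.
Z [June 20, June 25] → after → no.
Total: 1.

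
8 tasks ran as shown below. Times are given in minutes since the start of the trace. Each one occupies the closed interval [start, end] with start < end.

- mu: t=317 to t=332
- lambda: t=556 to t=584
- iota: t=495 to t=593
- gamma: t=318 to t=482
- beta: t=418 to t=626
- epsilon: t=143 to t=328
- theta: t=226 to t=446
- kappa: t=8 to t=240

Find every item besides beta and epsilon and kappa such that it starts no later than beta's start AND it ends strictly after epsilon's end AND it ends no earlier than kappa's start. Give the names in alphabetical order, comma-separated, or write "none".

gamma, mu, theta

Conditions: its start is no later than beta's start (X.start <= t=418) AND its end is strictly after epsilon's end (X.end > t=328) AND its end is no earlier than kappa's start (X.end >= t=8).
gamma: start t=318 <= t=418? ✓; end t=482 > t=328? ✓; end t=482 >= t=8? ✓ → yes.
iota: start t=495 <= t=418? ✗; end t=593 > t=328? ✓; end t=593 >= t=8? ✓ → no.
lambda: start t=556 <= t=418? ✗; end t=584 > t=328? ✓; end t=584 >= t=8? ✓ → no.
mu: start t=317 <= t=418? ✓; end t=332 > t=328? ✓; end t=332 >= t=8? ✓ → yes.
theta: start t=226 <= t=418? ✓; end t=446 > t=328? ✓; end t=446 >= t=8? ✓ → yes.
Result: gamma, mu, theta.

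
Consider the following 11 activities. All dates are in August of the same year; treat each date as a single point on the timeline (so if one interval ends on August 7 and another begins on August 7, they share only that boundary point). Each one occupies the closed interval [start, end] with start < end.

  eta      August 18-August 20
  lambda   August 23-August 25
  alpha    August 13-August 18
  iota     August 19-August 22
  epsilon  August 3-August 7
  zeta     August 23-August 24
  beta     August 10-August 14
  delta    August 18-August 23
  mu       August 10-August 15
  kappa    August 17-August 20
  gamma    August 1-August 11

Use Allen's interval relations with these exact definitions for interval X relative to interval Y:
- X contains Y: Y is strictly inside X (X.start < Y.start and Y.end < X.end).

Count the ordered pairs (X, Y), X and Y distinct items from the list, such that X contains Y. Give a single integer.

2

Checking all 110 ordered pairs for relation 'contains'; matching pairs in alphabetical order:
(delta, iota): delta contains iota ✓
(gamma, epsilon): gamma contains epsilon ✓
Count: 2.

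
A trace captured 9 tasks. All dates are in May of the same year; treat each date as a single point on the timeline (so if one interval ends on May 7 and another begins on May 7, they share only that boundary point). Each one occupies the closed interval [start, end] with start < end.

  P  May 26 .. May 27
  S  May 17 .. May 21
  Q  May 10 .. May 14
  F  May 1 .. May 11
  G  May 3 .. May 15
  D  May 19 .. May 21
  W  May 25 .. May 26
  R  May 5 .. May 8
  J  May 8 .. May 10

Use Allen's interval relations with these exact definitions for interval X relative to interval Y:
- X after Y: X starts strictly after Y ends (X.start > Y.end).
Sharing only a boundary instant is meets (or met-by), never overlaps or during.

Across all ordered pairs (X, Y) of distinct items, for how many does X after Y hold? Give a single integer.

Checking all 72 ordered pairs for relation 'after'; matching pairs in alphabetical order:
(D, F): D after F ✓
(D, G): D after G ✓
(D, J): D after J ✓
(D, Q): D after Q ✓
(D, R): D after R ✓
(P, D): P after D ✓
(P, F): P after F ✓
(P, G): P after G ✓
(P, J): P after J ✓
(P, Q): P after Q ✓
(P, R): P after R ✓
(P, S): P after S ✓
(Q, R): Q after R ✓
(S, F): S after F ✓
(S, G): S after G ✓
(S, J): S after J ✓
(S, Q): S after Q ✓
(S, R): S after R ✓
(W, D): W after D ✓
(W, F): W after F ✓
(W, G): W after G ✓
(W, J): W after J ✓
(W, Q): W after Q ✓
(W, R): W after R ✓
... plus 1 further pairs not listed.
Count: 25.

25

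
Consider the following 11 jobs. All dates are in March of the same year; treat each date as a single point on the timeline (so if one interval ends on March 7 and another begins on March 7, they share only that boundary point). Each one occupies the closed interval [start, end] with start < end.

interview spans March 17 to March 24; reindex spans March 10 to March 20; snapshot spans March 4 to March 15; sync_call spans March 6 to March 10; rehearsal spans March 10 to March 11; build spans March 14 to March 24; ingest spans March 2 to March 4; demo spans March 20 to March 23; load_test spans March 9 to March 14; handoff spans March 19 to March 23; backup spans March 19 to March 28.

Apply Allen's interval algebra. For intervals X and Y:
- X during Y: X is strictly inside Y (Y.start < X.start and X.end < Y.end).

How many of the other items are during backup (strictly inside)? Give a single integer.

Target backup = [March 19, March 28].
build [March 14, March 24] → overlaps → no.
demo [March 20, March 23] → during → counts.
handoff [March 19, March 23] → starts → no.
ingest [March 2, March 4] → before → no.
interview [March 17, March 24] → overlaps → no.
load_test [March 9, March 14] → before → no.
rehearsal [March 10, March 11] → before → no.
reindex [March 10, March 20] → overlaps → no.
snapshot [March 4, March 15] → before → no.
sync_call [March 6, March 10] → before → no.
Total: 1.

1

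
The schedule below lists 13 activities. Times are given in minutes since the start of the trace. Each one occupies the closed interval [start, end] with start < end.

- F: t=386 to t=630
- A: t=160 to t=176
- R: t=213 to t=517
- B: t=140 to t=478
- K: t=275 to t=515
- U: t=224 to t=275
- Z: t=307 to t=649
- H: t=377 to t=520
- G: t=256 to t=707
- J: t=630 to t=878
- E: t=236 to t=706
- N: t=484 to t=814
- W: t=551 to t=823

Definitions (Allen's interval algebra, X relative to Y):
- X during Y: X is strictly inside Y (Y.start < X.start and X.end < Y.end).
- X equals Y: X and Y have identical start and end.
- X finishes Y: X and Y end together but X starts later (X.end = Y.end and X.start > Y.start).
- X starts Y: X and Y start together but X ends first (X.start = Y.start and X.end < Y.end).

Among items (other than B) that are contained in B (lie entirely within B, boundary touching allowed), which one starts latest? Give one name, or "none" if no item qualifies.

Target B = [t=140, t=478].
A [t=160, t=176] → during → candidate.
E [t=236, t=706] → overlapped-by → excluded.
F [t=386, t=630] → overlapped-by → excluded.
G [t=256, t=707] → overlapped-by → excluded.
H [t=377, t=520] → overlapped-by → excluded.
J [t=630, t=878] → after → excluded.
K [t=275, t=515] → overlapped-by → excluded.
N [t=484, t=814] → after → excluded.
R [t=213, t=517] → overlapped-by → excluded.
U [t=224, t=275] → during → candidate.
W [t=551, t=823] → after → excluded.
Z [t=307, t=649] → overlapped-by → excluded.
Among candidates, latest start is t=224 → U.

U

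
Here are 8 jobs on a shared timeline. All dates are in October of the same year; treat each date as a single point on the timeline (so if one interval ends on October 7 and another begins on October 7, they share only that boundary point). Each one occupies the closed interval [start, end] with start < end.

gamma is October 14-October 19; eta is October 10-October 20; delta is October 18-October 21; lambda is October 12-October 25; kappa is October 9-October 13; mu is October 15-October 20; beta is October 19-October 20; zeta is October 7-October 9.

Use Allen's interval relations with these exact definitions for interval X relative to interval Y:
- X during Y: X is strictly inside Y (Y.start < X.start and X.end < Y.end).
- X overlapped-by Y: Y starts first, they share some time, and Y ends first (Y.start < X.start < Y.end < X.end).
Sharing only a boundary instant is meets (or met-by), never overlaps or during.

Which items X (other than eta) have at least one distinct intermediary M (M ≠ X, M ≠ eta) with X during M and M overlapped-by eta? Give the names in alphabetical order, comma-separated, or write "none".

beta, delta, gamma, mu

Target eta = [October 10, October 20].
Intermediaries M with M overlapped-by eta: delta, lambda.
Via delta — items with X during delta: beta.
Via lambda — items with X during lambda: beta, delta, gamma, mu.
Union: beta, delta, gamma, mu.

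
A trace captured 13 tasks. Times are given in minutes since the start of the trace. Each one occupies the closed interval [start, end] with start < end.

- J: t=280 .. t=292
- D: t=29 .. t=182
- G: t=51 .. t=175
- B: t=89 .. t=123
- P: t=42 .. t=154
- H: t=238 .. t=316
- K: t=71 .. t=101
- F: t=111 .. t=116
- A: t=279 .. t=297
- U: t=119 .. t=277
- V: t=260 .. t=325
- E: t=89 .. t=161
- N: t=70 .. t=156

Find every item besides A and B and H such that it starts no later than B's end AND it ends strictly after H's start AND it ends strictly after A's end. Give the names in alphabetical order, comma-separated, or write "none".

Conditions: its start is no later than B's end (X.start <= t=123) AND its end is strictly after H's start (X.end > t=238) AND its end is strictly after A's end (X.end > t=297).
D: start t=29 <= t=123? ✓; end t=182 > t=238? ✗; end t=182 > t=297? ✗ → no.
E: start t=89 <= t=123? ✓; end t=161 > t=238? ✗; end t=161 > t=297? ✗ → no.
F: start t=111 <= t=123? ✓; end t=116 > t=238? ✗; end t=116 > t=297? ✗ → no.
G: start t=51 <= t=123? ✓; end t=175 > t=238? ✗; end t=175 > t=297? ✗ → no.
J: start t=280 <= t=123? ✗; end t=292 > t=238? ✓; end t=292 > t=297? ✗ → no.
K: start t=71 <= t=123? ✓; end t=101 > t=238? ✗; end t=101 > t=297? ✗ → no.
N: start t=70 <= t=123? ✓; end t=156 > t=238? ✗; end t=156 > t=297? ✗ → no.
P: start t=42 <= t=123? ✓; end t=154 > t=238? ✗; end t=154 > t=297? ✗ → no.
U: start t=119 <= t=123? ✓; end t=277 > t=238? ✓; end t=277 > t=297? ✗ → no.
V: start t=260 <= t=123? ✗; end t=325 > t=238? ✓; end t=325 > t=297? ✓ → no.
Result: none.

none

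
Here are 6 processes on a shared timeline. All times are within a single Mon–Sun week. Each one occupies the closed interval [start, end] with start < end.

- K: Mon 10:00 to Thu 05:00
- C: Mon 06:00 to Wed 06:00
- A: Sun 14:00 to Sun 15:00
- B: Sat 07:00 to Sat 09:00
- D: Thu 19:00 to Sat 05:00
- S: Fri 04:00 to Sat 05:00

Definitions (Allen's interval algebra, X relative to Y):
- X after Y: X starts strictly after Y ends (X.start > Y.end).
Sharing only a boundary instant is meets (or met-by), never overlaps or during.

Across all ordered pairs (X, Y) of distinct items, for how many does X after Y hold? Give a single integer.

Checking all 30 ordered pairs for relation 'after'; matching pairs in alphabetical order:
(A, B): A after B ✓
(A, C): A after C ✓
(A, D): A after D ✓
(A, K): A after K ✓
(A, S): A after S ✓
(B, C): B after C ✓
(B, D): B after D ✓
(B, K): B after K ✓
(B, S): B after S ✓
(D, C): D after C ✓
(D, K): D after K ✓
(S, C): S after C ✓
(S, K): S after K ✓
Count: 13.

13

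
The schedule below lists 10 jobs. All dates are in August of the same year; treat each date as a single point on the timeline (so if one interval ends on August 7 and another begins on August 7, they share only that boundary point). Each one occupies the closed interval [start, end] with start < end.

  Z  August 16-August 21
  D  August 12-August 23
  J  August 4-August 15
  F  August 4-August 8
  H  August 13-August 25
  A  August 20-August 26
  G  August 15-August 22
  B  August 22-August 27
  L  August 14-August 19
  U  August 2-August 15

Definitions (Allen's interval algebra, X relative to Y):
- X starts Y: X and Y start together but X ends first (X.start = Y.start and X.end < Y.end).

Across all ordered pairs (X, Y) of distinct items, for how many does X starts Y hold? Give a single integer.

1

Checking all 90 ordered pairs for relation 'starts'; matching pairs in alphabetical order:
(F, J): F starts J ✓
Count: 1.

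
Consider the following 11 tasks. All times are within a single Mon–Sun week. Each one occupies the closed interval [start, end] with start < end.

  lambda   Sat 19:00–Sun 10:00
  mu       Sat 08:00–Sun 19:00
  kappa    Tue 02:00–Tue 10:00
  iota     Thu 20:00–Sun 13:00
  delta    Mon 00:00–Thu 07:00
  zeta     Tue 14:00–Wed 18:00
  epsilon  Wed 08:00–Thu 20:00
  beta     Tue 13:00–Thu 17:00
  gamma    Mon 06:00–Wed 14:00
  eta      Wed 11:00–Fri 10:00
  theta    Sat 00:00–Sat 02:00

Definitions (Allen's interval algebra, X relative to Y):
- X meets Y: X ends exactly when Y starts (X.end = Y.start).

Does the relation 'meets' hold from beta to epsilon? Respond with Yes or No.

beta = [Tue 13:00, Thu 17:00], epsilon = [Wed 08:00, Thu 20:00].
Actual relation of beta to epsilon: overlaps.
Asked whether 'meets' holds → No.

No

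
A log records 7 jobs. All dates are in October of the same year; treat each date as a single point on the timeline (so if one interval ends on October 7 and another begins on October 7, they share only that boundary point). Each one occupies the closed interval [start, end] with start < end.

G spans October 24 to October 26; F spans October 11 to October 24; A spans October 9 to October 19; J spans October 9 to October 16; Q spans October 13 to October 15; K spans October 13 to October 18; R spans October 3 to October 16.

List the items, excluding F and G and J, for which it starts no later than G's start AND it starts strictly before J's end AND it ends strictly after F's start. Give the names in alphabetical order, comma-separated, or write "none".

Conditions: its start is no later than G's start (X.start <= October 24) AND its start is strictly before J's end (X.start < October 16) AND its end is strictly after F's start (X.end > October 11).
A: start October 9 <= October 24? ✓; start October 9 < October 16? ✓; end October 19 > October 11? ✓ → yes.
K: start October 13 <= October 24? ✓; start October 13 < October 16? ✓; end October 18 > October 11? ✓ → yes.
Q: start October 13 <= October 24? ✓; start October 13 < October 16? ✓; end October 15 > October 11? ✓ → yes.
R: start October 3 <= October 24? ✓; start October 3 < October 16? ✓; end October 16 > October 11? ✓ → yes.
Result: A, K, Q, R.

A, K, Q, R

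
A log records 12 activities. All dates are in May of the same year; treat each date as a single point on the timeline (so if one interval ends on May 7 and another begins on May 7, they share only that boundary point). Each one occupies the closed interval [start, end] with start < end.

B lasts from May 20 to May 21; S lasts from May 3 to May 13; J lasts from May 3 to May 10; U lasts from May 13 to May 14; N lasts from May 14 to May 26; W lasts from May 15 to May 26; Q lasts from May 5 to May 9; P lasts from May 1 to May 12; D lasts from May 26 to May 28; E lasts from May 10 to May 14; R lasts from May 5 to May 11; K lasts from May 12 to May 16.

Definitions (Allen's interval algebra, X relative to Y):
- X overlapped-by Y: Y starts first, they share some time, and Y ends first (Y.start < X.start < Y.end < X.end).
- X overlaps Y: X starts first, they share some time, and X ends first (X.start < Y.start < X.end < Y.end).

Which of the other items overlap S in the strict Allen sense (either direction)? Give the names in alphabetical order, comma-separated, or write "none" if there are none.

E, K, P

Target S = [May 3, May 13].
B [May 20, May 21] → after → no.
D [May 26, May 28] → after → no.
E [May 10, May 14] → overlapped-by → yes.
J [May 3, May 10] → starts → no.
K [May 12, May 16] → overlapped-by → yes.
N [May 14, May 26] → after → no.
P [May 1, May 12] → overlaps → yes.
Q [May 5, May 9] → during → no.
R [May 5, May 11] → during → no.
U [May 13, May 14] → met-by → no.
W [May 15, May 26] → after → no.
Result: E, K, P.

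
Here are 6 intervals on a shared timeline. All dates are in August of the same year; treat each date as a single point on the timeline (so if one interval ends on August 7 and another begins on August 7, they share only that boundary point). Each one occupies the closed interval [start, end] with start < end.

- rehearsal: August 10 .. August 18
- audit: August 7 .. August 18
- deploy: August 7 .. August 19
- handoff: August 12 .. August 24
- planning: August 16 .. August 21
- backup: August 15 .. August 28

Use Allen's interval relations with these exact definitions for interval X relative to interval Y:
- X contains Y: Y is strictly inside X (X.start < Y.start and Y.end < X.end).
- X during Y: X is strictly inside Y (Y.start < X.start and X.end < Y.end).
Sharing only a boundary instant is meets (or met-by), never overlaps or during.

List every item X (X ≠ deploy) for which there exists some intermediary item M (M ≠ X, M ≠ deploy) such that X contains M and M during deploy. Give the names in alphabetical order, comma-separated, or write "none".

Target deploy = [August 7, August 19].
Intermediaries M with M during deploy: rehearsal.
Via rehearsal — items with X contains rehearsal: none.
Union: none.

none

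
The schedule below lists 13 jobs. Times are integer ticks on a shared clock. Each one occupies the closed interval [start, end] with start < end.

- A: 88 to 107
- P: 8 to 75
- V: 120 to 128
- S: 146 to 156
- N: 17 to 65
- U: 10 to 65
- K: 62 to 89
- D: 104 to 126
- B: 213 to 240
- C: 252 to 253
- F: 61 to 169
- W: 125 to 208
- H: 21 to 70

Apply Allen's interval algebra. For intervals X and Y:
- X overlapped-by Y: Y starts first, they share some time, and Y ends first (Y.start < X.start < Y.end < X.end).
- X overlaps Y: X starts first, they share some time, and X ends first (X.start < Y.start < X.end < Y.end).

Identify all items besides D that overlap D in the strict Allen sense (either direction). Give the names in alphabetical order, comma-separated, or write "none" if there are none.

A, V, W

Target D = [104, 126].
A [88, 107] → overlaps → yes.
B [213, 240] → after → no.
C [252, 253] → after → no.
F [61, 169] → contains → no.
H [21, 70] → before → no.
K [62, 89] → before → no.
N [17, 65] → before → no.
P [8, 75] → before → no.
S [146, 156] → after → no.
U [10, 65] → before → no.
V [120, 128] → overlapped-by → yes.
W [125, 208] → overlapped-by → yes.
Result: A, V, W.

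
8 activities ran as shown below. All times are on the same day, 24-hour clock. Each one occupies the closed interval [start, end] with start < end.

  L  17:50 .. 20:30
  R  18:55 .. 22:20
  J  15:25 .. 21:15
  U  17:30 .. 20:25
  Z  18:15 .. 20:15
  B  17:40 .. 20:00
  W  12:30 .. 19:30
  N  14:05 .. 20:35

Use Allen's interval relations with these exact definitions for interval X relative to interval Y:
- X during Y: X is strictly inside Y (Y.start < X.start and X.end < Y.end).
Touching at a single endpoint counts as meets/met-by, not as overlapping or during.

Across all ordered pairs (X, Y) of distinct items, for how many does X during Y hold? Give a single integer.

Checking all 56 ordered pairs for relation 'during'; matching pairs in alphabetical order:
(B, J): B during J ✓
(B, N): B during N ✓
(B, U): B during U ✓
(L, J): L during J ✓
(L, N): L during N ✓
(U, J): U during J ✓
(U, N): U during N ✓
(Z, J): Z during J ✓
(Z, L): Z during L ✓
(Z, N): Z during N ✓
(Z, U): Z during U ✓
Count: 11.

11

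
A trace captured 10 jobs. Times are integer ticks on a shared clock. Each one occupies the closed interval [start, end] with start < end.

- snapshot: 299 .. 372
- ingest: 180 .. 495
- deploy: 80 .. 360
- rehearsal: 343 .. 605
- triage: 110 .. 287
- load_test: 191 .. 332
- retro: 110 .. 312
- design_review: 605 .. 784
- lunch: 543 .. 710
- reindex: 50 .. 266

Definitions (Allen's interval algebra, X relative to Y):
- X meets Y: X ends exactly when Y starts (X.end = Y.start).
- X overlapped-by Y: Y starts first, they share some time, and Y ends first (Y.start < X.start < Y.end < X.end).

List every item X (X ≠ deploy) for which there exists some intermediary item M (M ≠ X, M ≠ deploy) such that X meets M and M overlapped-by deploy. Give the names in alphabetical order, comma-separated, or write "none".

Target deploy = [80, 360].
Intermediaries M with M overlapped-by deploy: ingest, rehearsal, snapshot.
Via ingest — items with X meets ingest: none.
Via rehearsal — items with X meets rehearsal: none.
Via snapshot — items with X meets snapshot: none.
Union: none.

none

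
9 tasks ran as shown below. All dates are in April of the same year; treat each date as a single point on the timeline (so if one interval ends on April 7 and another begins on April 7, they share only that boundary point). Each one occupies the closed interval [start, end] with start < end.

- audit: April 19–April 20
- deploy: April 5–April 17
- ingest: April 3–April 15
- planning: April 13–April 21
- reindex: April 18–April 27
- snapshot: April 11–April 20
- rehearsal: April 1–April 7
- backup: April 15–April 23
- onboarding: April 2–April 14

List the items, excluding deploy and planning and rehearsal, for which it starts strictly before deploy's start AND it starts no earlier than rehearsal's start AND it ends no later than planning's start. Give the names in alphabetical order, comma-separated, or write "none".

Conditions: its start is strictly before deploy's start (X.start < April 5) AND its start is no earlier than rehearsal's start (X.start >= April 1) AND its end is no later than planning's start (X.end <= April 13).
audit: start April 19 < April 5? ✗; start April 19 >= April 1? ✓; end April 20 <= April 13? ✗ → no.
backup: start April 15 < April 5? ✗; start April 15 >= April 1? ✓; end April 23 <= April 13? ✗ → no.
ingest: start April 3 < April 5? ✓; start April 3 >= April 1? ✓; end April 15 <= April 13? ✗ → no.
onboarding: start April 2 < April 5? ✓; start April 2 >= April 1? ✓; end April 14 <= April 13? ✗ → no.
reindex: start April 18 < April 5? ✗; start April 18 >= April 1? ✓; end April 27 <= April 13? ✗ → no.
snapshot: start April 11 < April 5? ✗; start April 11 >= April 1? ✓; end April 20 <= April 13? ✗ → no.
Result: none.

none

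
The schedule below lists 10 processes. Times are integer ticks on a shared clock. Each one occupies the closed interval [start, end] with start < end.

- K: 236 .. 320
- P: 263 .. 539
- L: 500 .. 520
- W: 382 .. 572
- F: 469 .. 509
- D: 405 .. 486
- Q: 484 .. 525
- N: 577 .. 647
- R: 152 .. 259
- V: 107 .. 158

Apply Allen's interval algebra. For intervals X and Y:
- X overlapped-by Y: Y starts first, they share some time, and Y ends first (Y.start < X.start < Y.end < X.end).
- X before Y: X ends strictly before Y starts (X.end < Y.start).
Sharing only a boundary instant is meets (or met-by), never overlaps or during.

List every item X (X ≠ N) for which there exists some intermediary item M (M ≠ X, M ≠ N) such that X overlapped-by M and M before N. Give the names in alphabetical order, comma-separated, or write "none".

F, K, L, P, Q, R, W

Target N = [577, 647].
Intermediaries M with M before N: D, F, K, L, P, Q, R, V, W.
Via D — items with X overlapped-by D: F, Q.
Via F — items with X overlapped-by F: L, Q.
Via K — items with X overlapped-by K: P.
Via L — items with X overlapped-by L: none.
Via P — items with X overlapped-by P: W.
Via Q — items with X overlapped-by Q: none.
Via R — items with X overlapped-by R: K.
Via V — items with X overlapped-by V: R.
Via W — items with X overlapped-by W: none.
Union: F, K, L, P, Q, R, W.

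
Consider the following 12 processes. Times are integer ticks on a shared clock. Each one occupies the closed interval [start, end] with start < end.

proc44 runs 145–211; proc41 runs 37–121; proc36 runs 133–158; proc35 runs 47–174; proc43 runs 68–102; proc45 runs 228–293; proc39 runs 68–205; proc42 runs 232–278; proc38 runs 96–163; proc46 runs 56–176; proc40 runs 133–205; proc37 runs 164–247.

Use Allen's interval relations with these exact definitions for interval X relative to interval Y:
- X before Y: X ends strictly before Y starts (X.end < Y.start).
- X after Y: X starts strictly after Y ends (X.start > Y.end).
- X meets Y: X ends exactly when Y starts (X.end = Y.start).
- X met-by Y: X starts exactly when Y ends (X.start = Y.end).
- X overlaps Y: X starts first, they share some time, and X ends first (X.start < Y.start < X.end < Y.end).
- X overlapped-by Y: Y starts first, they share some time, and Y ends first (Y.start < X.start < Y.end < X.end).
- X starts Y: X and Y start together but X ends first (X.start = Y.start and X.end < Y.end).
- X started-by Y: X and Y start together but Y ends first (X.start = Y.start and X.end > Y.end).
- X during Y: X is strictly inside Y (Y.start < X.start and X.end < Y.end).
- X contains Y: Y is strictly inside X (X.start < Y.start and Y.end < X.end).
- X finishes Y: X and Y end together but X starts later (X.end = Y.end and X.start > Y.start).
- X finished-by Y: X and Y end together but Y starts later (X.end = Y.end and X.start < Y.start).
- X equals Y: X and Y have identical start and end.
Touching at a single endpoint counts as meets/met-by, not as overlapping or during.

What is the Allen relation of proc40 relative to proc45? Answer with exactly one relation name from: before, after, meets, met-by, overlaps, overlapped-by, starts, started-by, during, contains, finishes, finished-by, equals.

proc40 = [133, 205]; proc45 = [228, 293].
Compare endpoints: proc40.start < proc45.start, proc40.start < proc45.end, proc40.end < proc45.start, proc40.end < proc45.end.
That pattern is 'before'.

before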